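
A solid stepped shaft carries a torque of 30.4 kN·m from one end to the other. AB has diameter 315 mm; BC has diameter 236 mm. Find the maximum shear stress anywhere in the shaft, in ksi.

Under the same torque, τ_max = 16T/(πd³) is largest where d is smallest — segment BC (d = 236 mm).
τ_max = 16·30400/(π·(0.236)³) = 1.178×10^7 Pa.

1.71 ksi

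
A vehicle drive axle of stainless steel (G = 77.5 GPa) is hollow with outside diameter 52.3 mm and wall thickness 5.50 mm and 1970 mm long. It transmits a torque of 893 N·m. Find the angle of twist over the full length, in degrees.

J = π(d_o⁴ − d_i⁴)/32 = π(0.0523⁴ − 0.0413⁴)/32 = 4.489×10^-7 m⁴.
θ = T·L/(G·J) = 893.0 × 1.97 / (77.5×10⁹ × 4.489×10^-7) = 0.05057 rad.

2.90°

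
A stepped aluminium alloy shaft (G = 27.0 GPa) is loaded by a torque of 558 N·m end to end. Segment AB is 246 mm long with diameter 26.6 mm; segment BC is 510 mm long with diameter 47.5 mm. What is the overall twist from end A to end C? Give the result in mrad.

125 mrad

J_AB = π(0.0266)⁴/32 = 4.92×10^-8 m⁴; J_BC = π(0.0475)⁴/32 = 5.00×10^-7 m⁴.
θ = (T/G)·Σ L_i/J_i = (558.0/27.0×10⁹)·(0.246/4.92×10^-8 + 0.510/5.00×10^-7) = 0.1245 rad.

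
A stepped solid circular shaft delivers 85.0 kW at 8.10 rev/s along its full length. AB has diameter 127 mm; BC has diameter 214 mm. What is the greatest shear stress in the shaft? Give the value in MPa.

ω = 2π·8.10 = 50.89 rad/s, so T = P/ω = 85.0×10³ / 50.89 = 1670 N·m.
Under the same torque, τ_max = 16T/(πd³) is largest where d is smallest — segment AB (d = 127 mm).
τ_max = 16·1670/(π·(0.127)³) = 4.153×10^6 Pa.

4.15 MPa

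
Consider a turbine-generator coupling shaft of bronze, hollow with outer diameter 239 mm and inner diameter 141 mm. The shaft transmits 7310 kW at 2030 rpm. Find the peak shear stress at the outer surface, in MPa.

14.6 MPa

ω = 2π·2030/60 = 212.6 rad/s, so T = P/ω = 7310×10³ / 212.6 = 34390 N·m.
J = π(d_o⁴ − d_i⁴)/32 = π(0.239⁴ − 0.141⁴)/32 = 2.815×10^-4 m⁴.
τ_max = T·r/J = 34390 × 0.119 / 2.815×10^-4 = 1.460×10^7 Pa.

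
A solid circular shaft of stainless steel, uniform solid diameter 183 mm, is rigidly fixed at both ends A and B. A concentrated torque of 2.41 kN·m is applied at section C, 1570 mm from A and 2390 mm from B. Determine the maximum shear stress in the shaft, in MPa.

1.21 MPa

With uniform GJ and both ends fixed, compatibility θ_AC = θ_CB gives T_A·a = T_B·b, together with T_A + T_B = T₀.
T_A = T₀·b/(a+b) = 2410·2390/3960 = 1455 N·m; T_B = 955.5 N·m.
τ in each portion: τ_AC = 1.21×10^6 Pa, τ_CB = 7.94×10^5 Pa; maximum is in AC.
τ_max = T_AC·r/J = 1455·0.0915/1.10×10^-4 = 1.209×10^6 Pa.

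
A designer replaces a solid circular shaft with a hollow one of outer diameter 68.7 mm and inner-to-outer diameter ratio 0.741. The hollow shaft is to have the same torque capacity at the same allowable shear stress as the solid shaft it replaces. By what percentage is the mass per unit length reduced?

42.7 %

Equal τ_max and T ⇒ the solid shaft needs d_s³ = d_o³(1−k⁴), so d_s = 68.7·(1−0.741⁴)^(1/3) = 60.96 mm.
Area ratio A_h/A_s = d_o²(1−k²)/d_s² = (1−k²)/(1−k⁴)^(2/3) = 0.5728.
Mass saving = 1 − 0.5728 = 42.7 %.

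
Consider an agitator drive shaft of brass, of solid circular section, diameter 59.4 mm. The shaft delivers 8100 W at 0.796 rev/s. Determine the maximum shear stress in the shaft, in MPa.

ω = 2π·0.796 = 5.001 rad/s, so T = P/ω = 8100 / 5.001 = 1620 N·m.
J = πd⁴/32 = π(0.0594)⁴/32 = 1.222×10^-6 m⁴.
τ_max = T·r/J = 1620 × 0.0297 / 1.222×10^-6 = 3.936×10^7 Pa.

39.4 MPa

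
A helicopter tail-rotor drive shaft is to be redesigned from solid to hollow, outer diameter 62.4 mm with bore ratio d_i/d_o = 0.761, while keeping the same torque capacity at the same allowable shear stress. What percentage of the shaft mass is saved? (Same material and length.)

Equal τ_max and T ⇒ the solid shaft needs d_s³ = d_o³(1−k⁴), so d_s = 62.4·(1−0.761⁴)^(1/3) = 54.46 mm.
Area ratio A_h/A_s = d_o²(1−k²)/d_s² = (1−k²)/(1−k⁴)^(2/3) = 0.5526.
Mass saving = 1 − 0.5526 = 44.7 %.

44.7 %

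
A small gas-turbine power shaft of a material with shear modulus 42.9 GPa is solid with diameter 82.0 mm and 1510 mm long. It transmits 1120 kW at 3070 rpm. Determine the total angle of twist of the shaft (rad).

ω = 2π·3070/60 = 321.5 rad/s, so T = P/ω = 1120×10³ / 321.5 = 3484 N·m.
J = πd⁴/32 = π(0.0820)⁴/32 = 4.439×10^-6 m⁴.
θ = T·L/(G·J) = 3484 × 1.51 / (42.9×10⁹ × 4.439×10^-6) = 0.02763 rad.

0.0276 rad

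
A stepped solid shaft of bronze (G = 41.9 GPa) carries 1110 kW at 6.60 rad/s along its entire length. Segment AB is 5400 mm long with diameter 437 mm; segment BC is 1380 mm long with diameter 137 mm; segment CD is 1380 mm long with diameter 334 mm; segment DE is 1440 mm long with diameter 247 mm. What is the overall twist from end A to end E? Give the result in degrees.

ω = 6.60 rad/s, so T = P/ω = 1110×10³ / 6.600 = 168200 N·m.
J_AB = π(0.437)⁴/32 = 3.58×10^-3 m⁴; J_BC = π(0.137)⁴/32 = 3.46×10^-5 m⁴; J_CD = π(0.334)⁴/32 = 1.22×10^-3 m⁴; J_DE = π(0.247)⁴/32 = 3.65×10^-4 m⁴.
θ = (T/G)·Σ L_i/J_i = (168200/41.9×10⁹)·(5.40/3.58×10^-3 + 1.38/3.46×10^-5 + 1.38/1.22×10^-3 + 1.44/3.65×10^-4) = 0.1866 rad.

10.7°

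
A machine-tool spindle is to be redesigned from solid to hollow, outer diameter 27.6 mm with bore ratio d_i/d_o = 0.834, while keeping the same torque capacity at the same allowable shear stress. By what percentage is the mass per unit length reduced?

Equal τ_max and T ⇒ the solid shaft needs d_s³ = d_o³(1−k⁴), so d_s = 27.6·(1−0.834⁴)^(1/3) = 22.14 mm.
Area ratio A_h/A_s = d_o²(1−k²)/d_s² = (1−k²)/(1−k⁴)^(2/3) = 0.4731.
Mass saving = 1 − 0.4731 = 52.7 %.

52.7 %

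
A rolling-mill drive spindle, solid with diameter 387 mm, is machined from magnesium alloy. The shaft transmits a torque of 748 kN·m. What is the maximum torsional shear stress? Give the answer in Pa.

J = πd⁴/32 = π(0.387)⁴/32 = 2.202×10^-3 m⁴.
τ_max = T·r/J = 748000 × 0.194 / 2.202×10^-3 = 6.573×10^7 Pa.

6.57e7 Pa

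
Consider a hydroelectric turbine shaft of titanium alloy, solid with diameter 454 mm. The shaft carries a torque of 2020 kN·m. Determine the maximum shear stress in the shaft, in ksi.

J = πd⁴/32 = π(0.454)⁴/32 = 4.171×10^-3 m⁴.
τ_max = T·r/J = 2.020e6 × 0.227 / 4.171×10^-3 = 1.099×10^8 Pa.

15.9 ksi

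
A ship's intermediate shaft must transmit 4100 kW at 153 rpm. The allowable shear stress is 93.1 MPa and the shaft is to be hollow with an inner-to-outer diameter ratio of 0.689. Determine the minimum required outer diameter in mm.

262 mm

ω = 2π·153/60 = 16.02 rad/s, so T = P/ω = 4100×10³ / 16.02 = 255900 N·m.
For a hollow shaft with d_i/d_o = 0.689: τ_max = 16T/(π d_o³ (1−k⁴)), so d_o = [16T/(π τ_allow (1−k⁴))]^(1/3) = [16·255900/(π·9.31×10^7·0.7746)]^(1/3) = 0.2624 m.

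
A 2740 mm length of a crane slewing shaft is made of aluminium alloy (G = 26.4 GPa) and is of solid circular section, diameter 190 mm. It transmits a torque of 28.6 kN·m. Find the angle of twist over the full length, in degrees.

J = πd⁴/32 = π(0.190)⁴/32 = 1.279×10^-4 m⁴.
θ = T·L/(G·J) = 28600 × 2.74 / (26.4×10⁹ × 1.279×10^-4) = 0.02320 rad.

1.33°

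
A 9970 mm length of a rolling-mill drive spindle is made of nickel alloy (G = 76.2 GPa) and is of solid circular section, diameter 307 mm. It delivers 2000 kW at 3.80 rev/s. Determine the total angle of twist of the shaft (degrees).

0.720°

ω = 2π·3.80 = 23.88 rad/s, so T = P/ω = 2000×10³ / 23.88 = 83770 N·m.
J = πd⁴/32 = π(0.307)⁴/32 = 8.721×10^-4 m⁴.
θ = T·L/(G·J) = 83770 × 9.97 / (76.2×10⁹ × 8.721×10^-4) = 0.01257 rad.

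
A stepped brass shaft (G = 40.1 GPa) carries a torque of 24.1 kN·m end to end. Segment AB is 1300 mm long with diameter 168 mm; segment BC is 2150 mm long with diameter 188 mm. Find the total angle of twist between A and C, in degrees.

1.18°

J_AB = π(0.168)⁴/32 = 7.82×10^-5 m⁴; J_BC = π(0.188)⁴/32 = 1.23×10^-4 m⁴.
θ = (T/G)·Σ L_i/J_i = (24100/40.1×10⁹)·(1.30/7.82×10^-5 + 2.15/1.23×10^-4) = 0.02053 rad.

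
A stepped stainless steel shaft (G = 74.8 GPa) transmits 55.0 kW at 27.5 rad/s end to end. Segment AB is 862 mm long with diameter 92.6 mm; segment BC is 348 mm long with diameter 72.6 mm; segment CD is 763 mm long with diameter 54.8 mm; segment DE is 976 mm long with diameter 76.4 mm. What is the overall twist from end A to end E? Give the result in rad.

ω = 27.5 rad/s, so T = P/ω = 55.0×10³ / 27.50 = 2000 N·m.
J_AB = π(0.0926)⁴/32 = 7.22×10^-6 m⁴; J_BC = π(0.0726)⁴/32 = 2.73×10^-6 m⁴; J_CD = π(0.0548)⁴/32 = 8.85×10^-7 m⁴; J_DE = π(0.0764)⁴/32 = 3.34×10^-6 m⁴.
θ = (T/G)·Σ L_i/J_i = (2000/74.8×10⁹)·(0.862/7.22×10^-6 + 0.348/2.73×10^-6 + 0.763/8.85×10^-7 + 0.976/3.34×10^-6) = 0.03745 rad.

0.0374 rad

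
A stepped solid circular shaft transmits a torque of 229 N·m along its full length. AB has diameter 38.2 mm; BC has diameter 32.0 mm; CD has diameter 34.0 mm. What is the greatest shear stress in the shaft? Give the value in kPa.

Under the same torque, τ_max = 16T/(πd³) is largest where d is smallest — segment BC (d = 32.0 mm).
τ_max = 16·229.0/(π·(0.0320)³) = 3.559×10^7 Pa.

35600 kPa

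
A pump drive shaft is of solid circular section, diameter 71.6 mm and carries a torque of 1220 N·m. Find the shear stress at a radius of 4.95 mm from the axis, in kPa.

J = πd⁴/32 = π(0.0716)⁴/32 = 2.580×10^-6 m⁴.
Shear stress varies linearly with radius: τ = T·r/J = 1220 × 0.00495 / 2.580×10^-6 = 2.341×10^6 Pa.

2340 kPa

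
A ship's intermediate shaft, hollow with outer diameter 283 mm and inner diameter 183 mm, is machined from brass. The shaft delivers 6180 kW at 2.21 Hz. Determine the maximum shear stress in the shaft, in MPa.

121 MPa

ω = 2π·2.21 = 13.89 rad/s, so T = P/ω = 6180×10³ / 13.89 = 445100 N·m.
J = π(d_o⁴ − d_i⁴)/32 = π(0.283⁴ − 0.183⁴)/32 = 5.196×10^-4 m⁴.
τ_max = T·r/J = 445100 × 0.141 / 5.196×10^-4 = 1.212×10^8 Pa.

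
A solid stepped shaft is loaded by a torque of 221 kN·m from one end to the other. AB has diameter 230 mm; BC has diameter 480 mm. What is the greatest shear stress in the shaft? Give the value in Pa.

9.25e7 Pa

Under the same torque, τ_max = 16T/(πd³) is largest where d is smallest — segment AB (d = 230 mm).
τ_max = 16·221000/(π·(0.230)³) = 9.251×10^7 Pa.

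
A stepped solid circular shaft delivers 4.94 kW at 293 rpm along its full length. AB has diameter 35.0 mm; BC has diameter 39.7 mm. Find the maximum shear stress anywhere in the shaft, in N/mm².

19.1 N/mm²

ω = 2π·293/60 = 30.68 rad/s, so T = P/ω = 4.94×10³ / 30.68 = 161.0 N·m.
Under the same torque, τ_max = 16T/(πd³) is largest where d is smallest — segment AB (d = 35.0 mm).
τ_max = 16·161.0/(π·(0.0350)³) = 1.912×10^7 Pa.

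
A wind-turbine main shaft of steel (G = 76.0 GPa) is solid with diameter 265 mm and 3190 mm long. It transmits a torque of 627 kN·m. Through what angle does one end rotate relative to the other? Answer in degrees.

J = πd⁴/32 = π(0.265)⁴/32 = 4.842×10^-4 m⁴.
θ = T·L/(G·J) = 627000 × 3.19 / (76.0×10⁹ × 4.842×10^-4) = 0.05436 rad.

3.11°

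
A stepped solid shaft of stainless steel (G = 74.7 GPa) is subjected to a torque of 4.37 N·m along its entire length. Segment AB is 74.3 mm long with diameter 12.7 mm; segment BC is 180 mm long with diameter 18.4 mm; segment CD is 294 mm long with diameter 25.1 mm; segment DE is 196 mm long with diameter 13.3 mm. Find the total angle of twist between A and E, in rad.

J_AB = π(0.0127)⁴/32 = 2.55×10^-9 m⁴; J_BC = π(0.0184)⁴/32 = 1.13×10^-8 m⁴; J_CD = π(0.0251)⁴/32 = 3.90×10^-8 m⁴; J_DE = π(0.0133)⁴/32 = 3.07×10^-9 m⁴.
θ = (T/G)·Σ L_i/J_i = (4.370/74.7×10⁹)·(0.0743/2.55×10^-9 + 0.180/1.13×10^-8 + 0.294/3.90×10^-8 + 0.196/3.07×10^-9) = 6.812×10^-3 rad.

0.00681 rad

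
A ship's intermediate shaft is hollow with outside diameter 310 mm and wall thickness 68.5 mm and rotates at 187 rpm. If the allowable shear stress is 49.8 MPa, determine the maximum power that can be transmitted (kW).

5150 kW

J = π(d_o⁴ − d_i⁴)/32 = π(0.310⁴ − 0.173⁴)/32 = 8.187×10^-4 m⁴.
T_max = τ_allow·J/r = 4.98×10^7 × 8.187×10^-4 / 0.155 = 263000 N·m.
ω = 2π·187/60 = 19.58 rad/s, so P_max = T_max·ω = 5.151×10^6 W.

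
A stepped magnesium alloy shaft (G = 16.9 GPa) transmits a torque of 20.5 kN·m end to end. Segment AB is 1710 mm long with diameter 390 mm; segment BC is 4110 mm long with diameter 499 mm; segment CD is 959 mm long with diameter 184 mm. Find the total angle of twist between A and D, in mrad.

12.1 mrad

J_AB = π(0.390)⁴/32 = 2.27×10^-3 m⁴; J_BC = π(0.499)⁴/32 = 6.09×10^-3 m⁴; J_CD = π(0.184)⁴/32 = 1.13×10^-4 m⁴.
θ = (T/G)·Σ L_i/J_i = (20500/16.9×10⁹)·(1.71/2.27×10^-3 + 4.11/6.09×10^-3 + 0.959/1.13×10^-4) = 0.01207 rad.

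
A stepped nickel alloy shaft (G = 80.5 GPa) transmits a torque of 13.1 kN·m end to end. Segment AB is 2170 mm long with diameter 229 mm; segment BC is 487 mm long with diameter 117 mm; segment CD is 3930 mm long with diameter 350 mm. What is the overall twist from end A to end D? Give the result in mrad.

J_AB = π(0.229)⁴/32 = 2.70×10^-4 m⁴; J_BC = π(0.117)⁴/32 = 1.84×10^-5 m⁴; J_CD = π(0.350)⁴/32 = 1.47×10^-3 m⁴.
θ = (T/G)·Σ L_i/J_i = (13100/80.5×10⁹)·(2.17/2.70×10^-4 + 0.487/1.84×10^-5 + 3.93/1.47×10^-3) = 6.050×10^-3 rad.

6.05 mrad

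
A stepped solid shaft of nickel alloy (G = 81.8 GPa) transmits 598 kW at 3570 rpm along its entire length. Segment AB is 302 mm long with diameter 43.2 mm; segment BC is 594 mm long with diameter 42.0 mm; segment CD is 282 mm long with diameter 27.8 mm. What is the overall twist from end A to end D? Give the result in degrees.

ω = 2π·3570/60 = 373.8 rad/s, so T = P/ω = 598×10³ / 373.8 = 1600 N·m.
J_AB = π(0.0432)⁴/32 = 3.42×10^-7 m⁴; J_BC = π(0.0420)⁴/32 = 3.05×10^-7 m⁴; J_CD = π(0.0278)⁴/32 = 5.86×10^-8 m⁴.
θ = (T/G)·Σ L_i/J_i = (1600/81.8×10⁹)·(0.302/3.42×10^-7 + 0.594/3.05×10^-7 + 0.282/5.86×10^-8) = 0.1493 rad.

8.56°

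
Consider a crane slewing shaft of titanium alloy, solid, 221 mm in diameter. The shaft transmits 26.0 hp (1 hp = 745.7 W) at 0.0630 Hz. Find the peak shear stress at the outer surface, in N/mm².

23.1 N/mm²

ω = 2π·0.0630 = 0.3958 rad/s, so T = P/ω = 26.0×745.7 / 0.3958 = 48980 N·m.
J = πd⁴/32 = π(0.221)⁴/32 = 2.342×10^-4 m⁴.
τ_max = T·r/J = 48980 × 0.111 / 2.342×10^-4 = 2.311×10^7 Pa.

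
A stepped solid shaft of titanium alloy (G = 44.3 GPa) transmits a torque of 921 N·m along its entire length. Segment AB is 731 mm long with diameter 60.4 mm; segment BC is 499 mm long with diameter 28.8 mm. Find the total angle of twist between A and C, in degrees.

J_AB = π(0.0604)⁴/32 = 1.31×10^-6 m⁴; J_BC = π(0.0288)⁴/32 = 6.75×10^-8 m⁴.
θ = (T/G)·Σ L_i/J_i = (921.0/44.3×10⁹)·(0.731/1.31×10^-6 + 0.499/6.75×10^-8) = 0.1652 rad.

9.47°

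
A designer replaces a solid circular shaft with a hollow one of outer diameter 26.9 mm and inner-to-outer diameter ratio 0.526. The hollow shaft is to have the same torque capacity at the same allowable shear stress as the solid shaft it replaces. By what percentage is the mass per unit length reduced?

23.7 %

Equal τ_max and T ⇒ the solid shaft needs d_s³ = d_o³(1−k⁴), so d_s = 26.9·(1−0.526⁴)^(1/3) = 26.20 mm.
Area ratio A_h/A_s = d_o²(1−k²)/d_s² = (1−k²)/(1−k⁴)^(2/3) = 0.7628.
Mass saving = 1 − 0.7628 = 23.7 %.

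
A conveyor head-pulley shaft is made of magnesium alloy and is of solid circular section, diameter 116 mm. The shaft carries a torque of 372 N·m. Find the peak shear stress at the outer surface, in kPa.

1210 kPa

J = πd⁴/32 = π(0.116)⁴/32 = 1.778×10^-5 m⁴.
τ_max = T·r/J = 372.0 × 0.0580 / 1.778×10^-5 = 1.214×10^6 Pa.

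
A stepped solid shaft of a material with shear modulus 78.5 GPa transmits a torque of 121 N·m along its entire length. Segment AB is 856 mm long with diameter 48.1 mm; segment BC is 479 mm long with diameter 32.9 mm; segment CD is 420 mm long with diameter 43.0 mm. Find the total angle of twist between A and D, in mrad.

J_AB = π(0.0481)⁴/32 = 5.26×10^-7 m⁴; J_BC = π(0.0329)⁴/32 = 1.15×10^-7 m⁴; J_CD = π(0.0430)⁴/32 = 3.36×10^-7 m⁴.
θ = (T/G)·Σ L_i/J_i = (121.0/78.5×10⁹)·(0.856/5.26×10^-7 + 0.479/1.15×10^-7 + 0.420/3.36×10^-7) = 0.01086 rad.

10.9 mrad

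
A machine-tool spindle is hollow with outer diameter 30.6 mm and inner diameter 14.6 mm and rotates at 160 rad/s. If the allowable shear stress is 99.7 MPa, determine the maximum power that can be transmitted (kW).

85.1 kW

J = π(d_o⁴ − d_i⁴)/32 = π(0.0306⁴ − 0.0146⁴)/32 = 8.162×10^-8 m⁴.
T_max = τ_allow·J/r = 9.97×10^7 × 8.162×10^-8 / 0.0153 = 531.8 N·m.
ω = 160 rad/s, so P_max = T_max·ω = 8.509×10^4 W.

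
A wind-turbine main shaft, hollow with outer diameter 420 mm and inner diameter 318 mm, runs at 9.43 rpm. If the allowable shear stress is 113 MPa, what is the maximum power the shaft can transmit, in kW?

J = π(d_o⁴ − d_i⁴)/32 = π(0.420⁴ − 0.318⁴)/32 = 2.051×10^-3 m⁴.
T_max = τ_allow·J/r = 1.13×10^8 × 2.051×10^-3 / 0.210 = 1.104e6 N·m.
ω = 2π·9.43/60 = 0.9875 rad/s, so P_max = T_max·ω = 1.090×10^6 W.

1090 kW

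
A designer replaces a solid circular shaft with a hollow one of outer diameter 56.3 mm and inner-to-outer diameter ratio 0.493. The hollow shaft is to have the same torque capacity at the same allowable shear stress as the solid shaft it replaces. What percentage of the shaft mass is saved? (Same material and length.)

21.2 %

Equal τ_max and T ⇒ the solid shaft needs d_s³ = d_o³(1−k⁴), so d_s = 56.3·(1−0.493⁴)^(1/3) = 55.17 mm.
Area ratio A_h/A_s = d_o²(1−k²)/d_s² = (1−k²)/(1−k⁴)^(2/3) = 0.7883.
Mass saving = 1 − 0.7883 = 21.2 %.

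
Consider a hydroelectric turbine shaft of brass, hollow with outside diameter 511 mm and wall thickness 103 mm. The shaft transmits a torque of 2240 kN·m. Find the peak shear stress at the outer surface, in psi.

J = π(d_o⁴ − d_i⁴)/32 = π(0.511⁴ − 0.305⁴)/32 = 5.844×10^-3 m⁴.
τ_max = T·r/J = 2.240e6 × 0.256 / 5.844×10^-3 = 9.793×10^7 Pa.

14200 psi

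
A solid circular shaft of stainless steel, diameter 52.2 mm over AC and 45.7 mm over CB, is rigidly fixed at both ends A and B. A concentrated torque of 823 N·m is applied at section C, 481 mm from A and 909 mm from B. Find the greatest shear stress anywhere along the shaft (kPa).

Compatibility: T_A·a/J_AC = T_B·b/J_CB with T_A + T_B = T₀.
J_AC = 7.29×10^-7 m⁴, J_CB = 4.28×10^-7 m⁴, so T_A = T₀·(J_AC/a)/((J_AC/a)+(J_CB/b)) = 627.8 N·m, T_B = 195.2 N·m.
τ in each portion: τ_AC = 2.25×10^7 Pa, τ_CB = 1.04×10^7 Pa; maximum is in AC.
τ_max = T_AC·r/J = 627.8·0.0261/7.29×10^-7 = 2.248×10^7 Pa.

22500 kPa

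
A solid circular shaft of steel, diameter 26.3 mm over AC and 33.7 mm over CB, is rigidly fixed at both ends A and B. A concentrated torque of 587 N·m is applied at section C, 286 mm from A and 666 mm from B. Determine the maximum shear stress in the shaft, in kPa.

Compatibility: T_A·a/J_AC = T_B·b/J_CB with T_A + T_B = T₀.
J_AC = 4.70×10^-8 m⁴, J_CB = 1.27×10^-7 m⁴, so T_A = T₀·(J_AC/a)/((J_AC/a)+(J_CB/b)) = 272.1 N·m, T_B = 314.9 N·m.
τ in each portion: τ_AC = 7.62×10^7 Pa, τ_CB = 4.19×10^7 Pa; maximum is in AC.
τ_max = T_AC·r/J = 272.1·0.0132/4.70×10^-8 = 7.616×10^7 Pa.

76200 kPa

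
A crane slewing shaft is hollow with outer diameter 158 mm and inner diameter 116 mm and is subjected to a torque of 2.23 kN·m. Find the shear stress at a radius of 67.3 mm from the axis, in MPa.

J = π(d_o⁴ − d_i⁴)/32 = π(0.158⁴ − 0.116⁴)/32 = 4.341×10^-5 m⁴.
Shear stress varies linearly with radius: τ = T·r/J = 2230 × 0.0673 / 4.341×10^-5 = 3.458×10^6 Pa.

3.46 MPa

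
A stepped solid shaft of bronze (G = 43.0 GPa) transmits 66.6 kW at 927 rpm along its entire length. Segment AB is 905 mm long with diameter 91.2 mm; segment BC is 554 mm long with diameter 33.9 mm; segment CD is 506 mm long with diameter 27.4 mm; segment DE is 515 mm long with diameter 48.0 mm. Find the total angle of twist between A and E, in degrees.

ω = 2π·927/60 = 97.08 rad/s, so T = P/ω = 66.6×10³ / 97.08 = 686.1 N·m.
J_AB = π(0.0912)⁴/32 = 6.79×10^-6 m⁴; J_BC = π(0.0339)⁴/32 = 1.30×10^-7 m⁴; J_CD = π(0.0274)⁴/32 = 5.53×10^-8 m⁴; J_DE = π(0.0480)⁴/32 = 5.21×10^-7 m⁴.
θ = (T/G)·Σ L_i/J_i = (686.1/43.0×10⁹)·(0.905/6.79×10^-6 + 0.554/1.30×10^-7 + 0.506/5.53×10^-8 + 0.515/5.21×10^-7) = 0.2320 rad.

13.3°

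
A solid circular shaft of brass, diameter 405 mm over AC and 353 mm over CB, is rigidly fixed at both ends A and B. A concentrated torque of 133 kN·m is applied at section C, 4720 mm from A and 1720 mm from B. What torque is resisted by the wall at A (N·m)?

51500 N·m

Compatibility: T_A·a/J_AC = T_B·b/J_CB with T_A + T_B = T₀.
J_AC = 2.64×10^-3 m⁴, J_CB = 1.52×10^-3 m⁴, so T_A = T₀·(J_AC/a)/((J_AC/a)+(J_CB/b)) = 51480 N·m, T_B = 81520 N·m.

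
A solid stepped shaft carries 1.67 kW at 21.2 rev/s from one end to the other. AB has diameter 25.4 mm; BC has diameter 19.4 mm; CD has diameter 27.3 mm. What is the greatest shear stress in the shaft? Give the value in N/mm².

ω = 2π·21.2 = 133.2 rad/s, so T = P/ω = 1.67×10³ / 133.2 = 12.54 N·m.
Under the same torque, τ_max = 16T/(πd³) is largest where d is smallest — segment BC (d = 19.4 mm).
τ_max = 16·12.54/(π·(0.0194)³) = 8.745×10^6 Pa.

8.75 N/mm²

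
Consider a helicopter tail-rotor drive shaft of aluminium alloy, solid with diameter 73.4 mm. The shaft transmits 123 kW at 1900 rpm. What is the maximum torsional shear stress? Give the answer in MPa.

ω = 2π·1900/60 = 199.0 rad/s, so T = P/ω = 123×10³ / 199.0 = 618.2 N·m.
J = πd⁴/32 = π(0.0734)⁴/32 = 2.850×10^-6 m⁴.
τ_max = T·r/J = 618.2 × 0.0367 / 2.850×10^-6 = 7.962×10^6 Pa.

7.96 MPa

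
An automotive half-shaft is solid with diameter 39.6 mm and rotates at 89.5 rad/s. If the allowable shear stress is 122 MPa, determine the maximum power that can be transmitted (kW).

J = πd⁴/32 = π(0.0396)⁴/32 = 2.414×10^-7 m⁴.
T_max = τ_allow·J/r = 1.22×10^8 × 2.414×10^-7 / 0.0198 = 1488 N·m.
ω = 89.5 rad/s, so P_max = T_max·ω = 1.331×10^5 W.

133 kW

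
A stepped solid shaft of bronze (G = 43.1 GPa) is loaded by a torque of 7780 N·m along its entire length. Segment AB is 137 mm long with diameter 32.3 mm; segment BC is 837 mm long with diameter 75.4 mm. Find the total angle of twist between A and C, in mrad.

J_AB = π(0.0323)⁴/32 = 1.07×10^-7 m⁴; J_BC = π(0.0754)⁴/32 = 3.17×10^-6 m⁴.
θ = (T/G)·Σ L_i/J_i = (7780/43.1×10⁹)·(0.137/1.07×10^-7 + 0.837/3.17×10^-6) = 0.2790 rad.

279 mrad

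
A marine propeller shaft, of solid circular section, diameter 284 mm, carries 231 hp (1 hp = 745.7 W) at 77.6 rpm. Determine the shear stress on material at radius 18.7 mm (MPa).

0.621 MPa

ω = 2π·77.6/60 = 8.126 rad/s, so T = P/ω = 231×745.7 / 8.126 = 21200 N·m.
J = πd⁴/32 = π(0.284)⁴/32 = 6.387×10^-4 m⁴.
Shear stress varies linearly with radius: τ = T·r/J = 21200 × 0.0187 / 6.387×10^-4 = 6.207×10^5 Pa.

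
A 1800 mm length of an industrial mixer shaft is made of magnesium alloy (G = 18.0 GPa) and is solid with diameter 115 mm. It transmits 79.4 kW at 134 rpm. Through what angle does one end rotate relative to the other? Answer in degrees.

1.89°

ω = 2π·134/60 = 14.03 rad/s, so T = P/ω = 79.4×10³ / 14.03 = 5658 N·m.
J = πd⁴/32 = π(0.115)⁴/32 = 1.717×10^-5 m⁴.
θ = T·L/(G·J) = 5658 × 1.80 / (18.0×10⁹ × 1.717×10^-5) = 0.03295 rad.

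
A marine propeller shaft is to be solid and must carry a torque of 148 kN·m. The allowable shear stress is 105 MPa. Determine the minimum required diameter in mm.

193 mm

For a solid shaft τ_max = 16T/(πd³), so d = (16T/(π τ_allow))^(1/3) = (16·148000/(π·1.05×10^8))^(1/3) = 0.1929 m.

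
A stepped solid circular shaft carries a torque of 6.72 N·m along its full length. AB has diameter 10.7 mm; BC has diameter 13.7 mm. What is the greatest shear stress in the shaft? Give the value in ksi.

4.05 ksi

Under the same torque, τ_max = 16T/(πd³) is largest where d is smallest — segment AB (d = 10.7 mm).
τ_max = 16·6.720/(π·(0.0107)³) = 2.794×10^7 Pa.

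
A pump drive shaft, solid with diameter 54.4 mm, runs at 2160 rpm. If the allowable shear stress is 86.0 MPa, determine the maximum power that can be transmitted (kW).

J = πd⁴/32 = π(0.0544)⁴/32 = 8.598×10^-7 m⁴.
T_max = τ_allow·J/r = 8.60×10^7 × 8.598×10^-7 / 0.0272 = 2718 N·m.
ω = 2π·2160/60 = 226.2 rad/s, so P_max = T_max·ω = 6.149×10^5 W.

615 kW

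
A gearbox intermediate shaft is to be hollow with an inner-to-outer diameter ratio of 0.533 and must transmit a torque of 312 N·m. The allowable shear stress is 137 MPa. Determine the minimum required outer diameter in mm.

23.3 mm

For a hollow shaft with d_i/d_o = 0.533: τ_max = 16T/(π d_o³ (1−k⁴)), so d_o = [16T/(π τ_allow (1−k⁴))]^(1/3) = [16·312.0/(π·1.37×10^8·0.9193)]^(1/3) = 0.02328 m.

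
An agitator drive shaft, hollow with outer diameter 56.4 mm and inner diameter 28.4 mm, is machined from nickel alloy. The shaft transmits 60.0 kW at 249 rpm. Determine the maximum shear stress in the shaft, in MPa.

ω = 2π·249/60 = 26.08 rad/s, so T = P/ω = 60.0×10³ / 26.08 = 2301 N·m.
J = π(d_o⁴ − d_i⁴)/32 = π(0.0564⁴ − 0.0284⁴)/32 = 9.295×10^-7 m⁴.
τ_max = T·r/J = 2301 × 0.0282 / 9.295×10^-7 = 6.981×10^7 Pa.

69.8 MPa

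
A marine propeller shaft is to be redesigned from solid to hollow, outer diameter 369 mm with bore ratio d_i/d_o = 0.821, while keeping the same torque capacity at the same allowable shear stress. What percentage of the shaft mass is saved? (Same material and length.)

51.2 %

Equal τ_max and T ⇒ the solid shaft needs d_s³ = d_o³(1−k⁴), so d_s = 369·(1−0.821⁴)^(1/3) = 301.5 mm.
Area ratio A_h/A_s = d_o²(1−k²)/d_s² = (1−k²)/(1−k⁴)^(2/3) = 0.4881.
Mass saving = 1 − 0.4881 = 51.2 %.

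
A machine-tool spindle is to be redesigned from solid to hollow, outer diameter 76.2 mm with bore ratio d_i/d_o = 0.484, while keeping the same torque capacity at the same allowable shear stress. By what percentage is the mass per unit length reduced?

Equal τ_max and T ⇒ the solid shaft needs d_s³ = d_o³(1−k⁴), so d_s = 76.2·(1−0.484⁴)^(1/3) = 74.78 mm.
Area ratio A_h/A_s = d_o²(1−k²)/d_s² = (1−k²)/(1−k⁴)^(2/3) = 0.7951.
Mass saving = 1 − 0.7951 = 20.5 %.

20.5 %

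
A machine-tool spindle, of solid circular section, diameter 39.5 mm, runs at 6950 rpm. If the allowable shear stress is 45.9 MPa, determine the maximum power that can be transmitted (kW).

J = πd⁴/32 = π(0.0395)⁴/32 = 2.390×10^-7 m⁴.
T_max = τ_allow·J/r = 4.59×10^7 × 2.390×10^-7 / 0.0198 = 555.4 N·m.
ω = 2π·6950/60 = 727.8 rad/s, so P_max = T_max·ω = 4.042×10^5 W.

404 kW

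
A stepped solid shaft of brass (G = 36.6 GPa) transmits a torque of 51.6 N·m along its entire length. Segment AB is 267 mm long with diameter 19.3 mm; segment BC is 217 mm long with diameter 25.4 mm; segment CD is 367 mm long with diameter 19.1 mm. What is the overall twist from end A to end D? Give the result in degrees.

J_AB = π(0.0193)⁴/32 = 1.36×10^-8 m⁴; J_BC = π(0.0254)⁴/32 = 4.09×10^-8 m⁴; J_CD = π(0.0191)⁴/32 = 1.31×10^-8 m⁴.
θ = (T/G)·Σ L_i/J_i = (51.60/36.6×10⁹)·(0.267/1.36×10^-8 + 0.217/4.09×10^-8 + 0.367/1.31×10^-8) = 0.07472 rad.

4.28°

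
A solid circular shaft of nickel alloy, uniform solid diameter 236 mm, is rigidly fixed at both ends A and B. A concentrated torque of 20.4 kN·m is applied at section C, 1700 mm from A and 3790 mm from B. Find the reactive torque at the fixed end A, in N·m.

14100 N·m

With uniform GJ and both ends fixed, compatibility θ_AC = θ_CB gives T_A·a = T_B·b, together with T_A + T_B = T₀.
T_A = T₀·b/(a+b) = 20400·3790/5490 = 14080 N·m; T_B = 6317 N·m.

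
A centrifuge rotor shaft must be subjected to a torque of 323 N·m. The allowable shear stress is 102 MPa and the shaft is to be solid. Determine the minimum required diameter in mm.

For a solid shaft τ_max = 16T/(πd³), so d = (16T/(π τ_allow))^(1/3) = (16·323.0/(π·1.02×10^8))^(1/3) = 0.02527 m.

25.3 mm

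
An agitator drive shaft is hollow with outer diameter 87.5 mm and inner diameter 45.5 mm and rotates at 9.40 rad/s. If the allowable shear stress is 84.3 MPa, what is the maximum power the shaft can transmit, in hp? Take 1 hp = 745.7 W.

130 hp

J = π(d_o⁴ − d_i⁴)/32 = π(0.0875⁴ − 0.0455⁴)/32 = 5.334×10^-6 m⁴.
T_max = τ_allow·J/r = 8.43×10^7 × 5.334×10^-6 / 0.0437 = 10280 N·m.
ω = 9.40 rad/s, so P_max = T_max·ω = 9.661×10^4 W.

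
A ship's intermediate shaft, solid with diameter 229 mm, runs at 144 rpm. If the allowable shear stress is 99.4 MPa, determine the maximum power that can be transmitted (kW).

3530 kW

J = πd⁴/32 = π(0.229)⁴/32 = 2.700×10^-4 m⁴.
T_max = τ_allow·J/r = 9.94×10^7 × 2.700×10^-4 / 0.115 = 234400 N·m.
ω = 2π·144/60 = 15.08 rad/s, so P_max = T_max·ω = 3.534×10^6 W.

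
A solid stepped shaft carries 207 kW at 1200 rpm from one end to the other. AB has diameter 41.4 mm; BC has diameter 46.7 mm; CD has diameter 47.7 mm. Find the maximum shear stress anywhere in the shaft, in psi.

ω = 2π·1200/60 = 125.7 rad/s, so T = P/ω = 207×10³ / 125.7 = 1647 N·m.
Under the same torque, τ_max = 16T/(πd³) is largest where d is smallest — segment AB (d = 41.4 mm).
τ_max = 16·1647/(π·(0.0414)³) = 1.182×10^8 Pa.

17100 psi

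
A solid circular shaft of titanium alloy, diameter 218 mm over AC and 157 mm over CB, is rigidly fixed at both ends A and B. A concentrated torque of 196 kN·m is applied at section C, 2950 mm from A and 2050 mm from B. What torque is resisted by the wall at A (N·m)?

141000 N·m

Compatibility: T_A·a/J_AC = T_B·b/J_CB with T_A + T_B = T₀.
J_AC = 2.22×10^-4 m⁴, J_CB = 5.96×10^-5 m⁴, so T_A = T₀·(J_AC/a)/((J_AC/a)+(J_CB/b)) = 141300 N·m, T_B = 54700 N·m.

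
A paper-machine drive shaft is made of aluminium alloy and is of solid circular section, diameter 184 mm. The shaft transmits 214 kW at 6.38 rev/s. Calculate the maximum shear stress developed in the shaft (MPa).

ω = 2π·6.38 = 40.09 rad/s, so T = P/ω = 214×10³ / 40.09 = 5338 N·m.
J = πd⁴/32 = π(0.184)⁴/32 = 1.125×10^-4 m⁴.
τ_max = T·r/J = 5338 × 0.0920 / 1.125×10^-4 = 4.364×10^6 Pa.

4.36 MPa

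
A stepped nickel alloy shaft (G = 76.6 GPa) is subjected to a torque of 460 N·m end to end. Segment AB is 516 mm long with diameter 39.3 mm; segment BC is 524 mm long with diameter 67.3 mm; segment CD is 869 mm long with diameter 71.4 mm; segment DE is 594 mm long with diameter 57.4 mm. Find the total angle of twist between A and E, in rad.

J_AB = π(0.0393)⁴/32 = 2.34×10^-7 m⁴; J_BC = π(0.0673)⁴/32 = 2.01×10^-6 m⁴; J_CD = π(0.0714)⁴/32 = 2.55×10^-6 m⁴; J_DE = π(0.0574)⁴/32 = 1.07×10^-6 m⁴.
θ = (T/G)·Σ L_i/J_i = (460.0/76.6×10⁹)·(0.516/2.34×10^-7 + 0.524/2.01×10^-6 + 0.869/2.55×10^-6 + 0.594/1.07×10^-6) = 0.02019 rad.

0.0202 rad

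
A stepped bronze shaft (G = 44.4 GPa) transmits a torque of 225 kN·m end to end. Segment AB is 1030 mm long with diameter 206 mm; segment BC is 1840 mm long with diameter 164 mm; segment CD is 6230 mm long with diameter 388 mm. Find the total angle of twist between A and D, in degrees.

J_AB = π(0.206)⁴/32 = 1.77×10^-4 m⁴; J_BC = π(0.164)⁴/32 = 7.10×10^-5 m⁴; J_CD = π(0.388)⁴/32 = 2.22×10^-3 m⁴.
θ = (T/G)·Σ L_i/J_i = (225000/44.4×10⁹)·(1.03/1.77×10^-4 + 1.84/7.10×10^-5 + 6.23/2.22×10^-3) = 0.1750 rad.

10.0°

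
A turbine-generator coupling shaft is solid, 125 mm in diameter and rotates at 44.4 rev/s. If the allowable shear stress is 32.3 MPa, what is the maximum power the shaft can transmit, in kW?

J = πd⁴/32 = π(0.125)⁴/32 = 2.397×10^-5 m⁴.
T_max = τ_allow·J/r = 3.23×10^7 × 2.397×10^-5 / 0.0625 = 12390 N·m.
ω = 2π·44.4 = 279.0 rad/s, so P_max = T_max·ω = 3.456×10^6 W.

3460 kW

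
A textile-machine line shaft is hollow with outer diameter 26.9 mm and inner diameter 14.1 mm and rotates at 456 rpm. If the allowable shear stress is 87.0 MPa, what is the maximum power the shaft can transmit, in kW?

J = π(d_o⁴ − d_i⁴)/32 = π(0.0269⁴ − 0.0141⁴)/32 = 4.753×10^-8 m⁴.
T_max = τ_allow·J/r = 8.70×10^7 × 4.753×10^-8 / 0.0135 = 307.4 N·m.
ω = 2π·456/60 = 47.75 rad/s, so P_max = T_max·ω = 1.468×10^4 W.

14.7 kW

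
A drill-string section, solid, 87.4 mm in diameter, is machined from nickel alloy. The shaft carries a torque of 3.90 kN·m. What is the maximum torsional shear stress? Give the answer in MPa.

J = πd⁴/32 = π(0.0874)⁴/32 = 5.729×10^-6 m⁴.
τ_max = T·r/J = 3900 × 0.0437 / 5.729×10^-6 = 2.975×10^7 Pa.

29.8 MPa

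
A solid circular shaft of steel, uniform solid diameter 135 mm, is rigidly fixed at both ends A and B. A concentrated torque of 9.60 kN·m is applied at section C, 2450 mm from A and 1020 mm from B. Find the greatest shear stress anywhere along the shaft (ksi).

With uniform GJ and both ends fixed, compatibility θ_AC = θ_CB gives T_A·a = T_B·b, together with T_A + T_B = T₀.
T_A = T₀·b/(a+b) = 9600·1020/3470 = 2822 N·m; T_B = 6778 N·m.
τ in each portion: τ_AC = 5.84×10^6 Pa, τ_CB = 1.40×10^7 Pa; maximum is in CB.
τ_max = T_CB·r/J = 6778·0.0675/3.26×10^-5 = 1.403×10^7 Pa.

2.03 ksi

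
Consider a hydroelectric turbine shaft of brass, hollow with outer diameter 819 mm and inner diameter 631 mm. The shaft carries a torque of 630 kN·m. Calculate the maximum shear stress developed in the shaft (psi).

J = π(d_o⁴ − d_i⁴)/32 = π(0.819⁴ − 0.631⁴)/32 = 0.02861 m⁴.
τ_max = T·r/J = 630000 × 0.409 / 0.02861 = 9.018×10^6 Pa.

1310 psi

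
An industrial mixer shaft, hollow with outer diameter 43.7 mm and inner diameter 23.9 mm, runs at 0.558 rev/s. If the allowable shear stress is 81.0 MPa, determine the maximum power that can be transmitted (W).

4240 W

J = π(d_o⁴ − d_i⁴)/32 = π(0.0437⁴ − 0.0239⁴)/32 = 3.260×10^-7 m⁴.
T_max = τ_allow·J/r = 8.10×10^7 × 3.260×10^-7 / 0.0219 = 1209 N·m.
ω = 2π·0.558 = 3.506 rad/s, so P_max = T_max·ω = 4237 W.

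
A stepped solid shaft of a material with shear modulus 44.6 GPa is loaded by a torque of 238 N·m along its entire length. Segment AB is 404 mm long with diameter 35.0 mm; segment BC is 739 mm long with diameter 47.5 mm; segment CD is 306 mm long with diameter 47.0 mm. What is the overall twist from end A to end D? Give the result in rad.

J_AB = π(0.0350)⁴/32 = 1.47×10^-7 m⁴; J_BC = π(0.0475)⁴/32 = 5.00×10^-7 m⁴; J_CD = π(0.0470)⁴/32 = 4.79×10^-7 m⁴.
θ = (T/G)·Σ L_i/J_i = (238.0/44.6×10⁹)·(0.404/1.47×10^-7 + 0.739/5.00×10^-7 + 0.306/4.79×10^-7) = 0.02593 rad.

0.0259 rad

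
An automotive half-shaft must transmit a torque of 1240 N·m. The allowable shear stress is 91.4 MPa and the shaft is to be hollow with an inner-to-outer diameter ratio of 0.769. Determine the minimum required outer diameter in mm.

47.4 mm

For a hollow shaft with d_i/d_o = 0.769: τ_max = 16T/(π d_o³ (1−k⁴)), so d_o = [16T/(π τ_allow (1−k⁴))]^(1/3) = [16·1240/(π·9.14×10^7·0.6503)]^(1/3) = 0.04736 m.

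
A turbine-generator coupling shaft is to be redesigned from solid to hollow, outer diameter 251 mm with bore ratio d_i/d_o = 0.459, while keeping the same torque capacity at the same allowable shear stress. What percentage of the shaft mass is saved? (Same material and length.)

18.6 %

Equal τ_max and T ⇒ the solid shaft needs d_s³ = d_o³(1−k⁴), so d_s = 251·(1−0.459⁴)^(1/3) = 247.2 mm.
Area ratio A_h/A_s = d_o²(1−k²)/d_s² = (1−k²)/(1−k⁴)^(2/3) = 0.8136.
Mass saving = 1 − 0.8136 = 18.6 %.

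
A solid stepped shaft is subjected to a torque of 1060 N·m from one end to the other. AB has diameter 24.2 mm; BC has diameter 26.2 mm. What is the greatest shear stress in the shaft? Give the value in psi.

55200 psi

Under the same torque, τ_max = 16T/(πd³) is largest where d is smallest — segment AB (d = 24.2 mm).
τ_max = 16·1060/(π·(0.0242)³) = 3.809×10^8 Pa.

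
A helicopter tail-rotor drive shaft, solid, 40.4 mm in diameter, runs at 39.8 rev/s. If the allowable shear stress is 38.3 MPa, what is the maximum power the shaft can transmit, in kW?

J = πd⁴/32 = π(0.0404)⁴/32 = 2.615×10^-7 m⁴.
T_max = τ_allow·J/r = 3.83×10^7 × 2.615×10^-7 / 0.0202 = 495.9 N·m.
ω = 2π·39.8 = 250.1 rad/s, so P_max = T_max·ω = 1.240×10^5 W.

124 kW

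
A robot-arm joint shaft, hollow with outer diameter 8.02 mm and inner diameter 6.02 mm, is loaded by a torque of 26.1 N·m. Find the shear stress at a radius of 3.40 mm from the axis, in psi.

46400 psi

J = π(d_o⁴ − d_i⁴)/32 = π(0.00802⁴ − 0.00602⁴)/32 = 2.772×10^-10 m⁴.
Shear stress varies linearly with radius: τ = T·r/J = 26.10 × 0.00340 / 2.772×10^-10 = 3.201×10^8 Pa.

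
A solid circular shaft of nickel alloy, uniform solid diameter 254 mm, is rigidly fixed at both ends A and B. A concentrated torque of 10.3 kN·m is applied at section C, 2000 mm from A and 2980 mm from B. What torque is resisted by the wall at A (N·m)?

With uniform GJ and both ends fixed, compatibility θ_AC = θ_CB gives T_A·a = T_B·b, together with T_A + T_B = T₀.
T_A = T₀·b/(a+b) = 10300·2980/4980 = 6163 N·m; T_B = 4137 N·m.

6160 N·m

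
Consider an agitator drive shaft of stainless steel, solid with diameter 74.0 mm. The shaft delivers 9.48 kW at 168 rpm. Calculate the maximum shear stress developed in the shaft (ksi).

0.982 ksi

ω = 2π·168/60 = 17.59 rad/s, so T = P/ω = 9.48×10³ / 17.59 = 538.9 N·m.
J = πd⁴/32 = π(0.0740)⁴/32 = 2.944×10^-6 m⁴.
τ_max = T·r/J = 538.9 × 0.0370 / 2.944×10^-6 = 6.772×10^6 Pa.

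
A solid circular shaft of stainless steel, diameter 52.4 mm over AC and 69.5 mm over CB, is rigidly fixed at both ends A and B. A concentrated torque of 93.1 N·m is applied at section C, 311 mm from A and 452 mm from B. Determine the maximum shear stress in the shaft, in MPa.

1.05 MPa

Compatibility: T_A·a/J_AC = T_B·b/J_CB with T_A + T_B = T₀.
J_AC = 7.40×10^-7 m⁴, J_CB = 2.29×10^-6 m⁴, so T_A = T₀·(J_AC/a)/((J_AC/a)+(J_CB/b)) = 29.75 N·m, T_B = 63.35 N·m.
τ in each portion: τ_AC = 1.05×10^6 Pa, τ_CB = 9.61×10^5 Pa; maximum is in AC.
τ_max = T_AC·r/J = 29.75·0.0262/7.40×10^-7 = 1.053×10^6 Pa.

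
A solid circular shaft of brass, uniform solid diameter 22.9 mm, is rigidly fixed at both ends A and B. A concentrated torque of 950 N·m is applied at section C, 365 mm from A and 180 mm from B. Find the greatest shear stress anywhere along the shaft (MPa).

270 MPa

With uniform GJ and both ends fixed, compatibility θ_AC = θ_CB gives T_A·a = T_B·b, together with T_A + T_B = T₀.
T_A = T₀·b/(a+b) = 950.0·180/545.0 = 313.8 N·m; T_B = 636.2 N·m.
τ in each portion: τ_AC = 1.33×10^8 Pa, τ_CB = 2.70×10^8 Pa; maximum is in CB.
τ_max = T_CB·r/J = 636.2·0.0115/2.70×10^-8 = 2.698×10^8 Pa.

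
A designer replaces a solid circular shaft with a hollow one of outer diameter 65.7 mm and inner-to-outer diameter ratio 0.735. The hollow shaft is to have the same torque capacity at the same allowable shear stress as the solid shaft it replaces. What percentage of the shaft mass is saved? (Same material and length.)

Equal τ_max and T ⇒ the solid shaft needs d_s³ = d_o³(1−k⁴), so d_s = 65.7·(1−0.735⁴)^(1/3) = 58.56 mm.
Area ratio A_h/A_s = d_o²(1−k²)/d_s² = (1−k²)/(1−k⁴)^(2/3) = 0.5787.
Mass saving = 1 − 0.5787 = 42.1 %.

42.1 %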